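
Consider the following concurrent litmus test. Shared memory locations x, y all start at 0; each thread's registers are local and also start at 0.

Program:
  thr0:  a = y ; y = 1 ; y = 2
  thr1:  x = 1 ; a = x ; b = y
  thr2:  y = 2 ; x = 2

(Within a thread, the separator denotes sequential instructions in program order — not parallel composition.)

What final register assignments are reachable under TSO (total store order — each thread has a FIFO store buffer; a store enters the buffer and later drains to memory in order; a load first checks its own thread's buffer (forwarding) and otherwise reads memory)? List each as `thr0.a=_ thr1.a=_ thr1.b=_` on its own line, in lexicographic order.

thr0.a=0 thr1.a=1 thr1.b=0
thr0.a=0 thr1.a=1 thr1.b=1
thr0.a=0 thr1.a=1 thr1.b=2
thr0.a=0 thr1.a=2 thr1.b=1
thr0.a=0 thr1.a=2 thr1.b=2
thr0.a=2 thr1.a=1 thr1.b=0
thr0.a=2 thr1.a=1 thr1.b=1
thr0.a=2 thr1.a=1 thr1.b=2
thr0.a=2 thr1.a=2 thr1.b=1
thr0.a=2 thr1.a=2 thr1.b=2

outcome vector order: (thr0.a,thr1.a,thr1.b)
|TSO outcomes| = 10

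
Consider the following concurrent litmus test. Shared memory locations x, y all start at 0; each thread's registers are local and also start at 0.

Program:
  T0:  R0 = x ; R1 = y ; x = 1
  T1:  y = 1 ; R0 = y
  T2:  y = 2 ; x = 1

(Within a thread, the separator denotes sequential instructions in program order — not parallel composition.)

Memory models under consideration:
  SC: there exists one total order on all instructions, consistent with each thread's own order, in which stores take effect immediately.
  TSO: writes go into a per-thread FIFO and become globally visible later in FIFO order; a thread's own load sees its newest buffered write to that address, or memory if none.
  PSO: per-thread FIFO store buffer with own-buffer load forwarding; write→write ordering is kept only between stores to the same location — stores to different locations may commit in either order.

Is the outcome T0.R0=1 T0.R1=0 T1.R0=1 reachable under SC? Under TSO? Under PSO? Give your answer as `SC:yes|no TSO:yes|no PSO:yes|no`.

outcome vector order: (T0.R0,T0.R1,T1.R0)
SC (9): <0 0 1> <0 0 2> <0 1 1> <0 1 2> <0 2 1> <0 2 2> <1 1 1> <1 2 1> <1 2 2>
TSO (9): <0 0 1> <0 0 2> <0 1 1> <0 1 2> <0 2 1> <0 2 2> <1 1 1> <1 2 1> <1 2 2>
PSO (12): <0 0 1> <0 0 2> <0 1 1> <0 1 2> <0 2 1> <0 2 2> <1 0 1> <1 0 2> <1 1 1> <1 1 2> <1 2 1> <1 2 2>
target <1 0 1> ∈ {PSO}

SC:no TSO:no PSO:yes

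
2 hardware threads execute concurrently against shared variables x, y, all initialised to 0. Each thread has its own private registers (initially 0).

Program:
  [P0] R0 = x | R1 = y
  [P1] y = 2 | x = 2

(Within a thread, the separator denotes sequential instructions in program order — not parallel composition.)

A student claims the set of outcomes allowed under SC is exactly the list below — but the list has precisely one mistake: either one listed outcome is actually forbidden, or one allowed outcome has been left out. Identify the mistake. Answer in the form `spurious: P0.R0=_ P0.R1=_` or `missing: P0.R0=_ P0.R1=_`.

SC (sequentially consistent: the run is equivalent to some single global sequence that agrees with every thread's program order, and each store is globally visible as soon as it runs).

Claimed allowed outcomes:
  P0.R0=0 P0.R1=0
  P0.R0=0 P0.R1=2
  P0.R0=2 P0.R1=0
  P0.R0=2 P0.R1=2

outcome vector order: (P0.R0,P0.R1)
SC: 3 outcomes — {0/0; 0/2; 2/2}
claimed∖SC = {2/0}

spurious: P0.R0=2 P0.R1=0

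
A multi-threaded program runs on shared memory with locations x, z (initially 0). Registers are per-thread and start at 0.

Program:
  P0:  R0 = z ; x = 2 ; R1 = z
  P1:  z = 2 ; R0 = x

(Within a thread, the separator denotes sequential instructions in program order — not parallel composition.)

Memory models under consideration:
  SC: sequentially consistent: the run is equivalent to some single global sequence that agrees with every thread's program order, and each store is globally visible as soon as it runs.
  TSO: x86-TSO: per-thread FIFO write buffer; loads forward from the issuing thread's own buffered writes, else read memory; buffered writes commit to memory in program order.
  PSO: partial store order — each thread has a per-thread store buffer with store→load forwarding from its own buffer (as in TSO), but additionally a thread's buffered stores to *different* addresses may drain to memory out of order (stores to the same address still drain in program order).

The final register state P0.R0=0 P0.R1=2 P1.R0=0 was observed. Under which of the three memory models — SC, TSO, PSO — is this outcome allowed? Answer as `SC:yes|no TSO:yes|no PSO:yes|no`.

SC:yes TSO:yes PSO:yes

outcome vector order: (P0.R0,P0.R1,P1.R0)
SC: 5 outcomes — {002 020 022 220 222}
TSO: 6 outcomes — {000 002 020 022 220 222}
PSO: 6 outcomes — {000 002 020 022 220 222}
target 020 ∈ {SC,TSO,PSO}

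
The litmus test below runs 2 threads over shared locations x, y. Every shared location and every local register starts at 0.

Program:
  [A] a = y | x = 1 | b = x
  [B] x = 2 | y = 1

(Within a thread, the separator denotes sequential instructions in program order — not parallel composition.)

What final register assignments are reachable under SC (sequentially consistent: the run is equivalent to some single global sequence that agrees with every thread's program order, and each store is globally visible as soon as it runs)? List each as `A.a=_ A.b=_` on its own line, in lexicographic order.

outcome vector order: (A.a,A.b)
|SC outcomes| = 3

A.a=0 A.b=1
A.a=0 A.b=2
A.a=1 A.b=1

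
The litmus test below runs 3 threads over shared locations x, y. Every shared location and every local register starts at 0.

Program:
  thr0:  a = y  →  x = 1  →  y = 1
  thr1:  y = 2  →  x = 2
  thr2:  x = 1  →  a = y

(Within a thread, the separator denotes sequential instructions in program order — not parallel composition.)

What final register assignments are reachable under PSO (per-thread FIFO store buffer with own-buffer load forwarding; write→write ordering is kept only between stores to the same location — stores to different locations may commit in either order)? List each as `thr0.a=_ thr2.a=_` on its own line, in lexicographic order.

thr0.a=0 thr2.a=0
thr0.a=0 thr2.a=1
thr0.a=0 thr2.a=2
thr0.a=2 thr2.a=0
thr0.a=2 thr2.a=1
thr0.a=2 thr2.a=2

outcome vector order: (thr0.a,thr2.a)
|PSO outcomes| = 6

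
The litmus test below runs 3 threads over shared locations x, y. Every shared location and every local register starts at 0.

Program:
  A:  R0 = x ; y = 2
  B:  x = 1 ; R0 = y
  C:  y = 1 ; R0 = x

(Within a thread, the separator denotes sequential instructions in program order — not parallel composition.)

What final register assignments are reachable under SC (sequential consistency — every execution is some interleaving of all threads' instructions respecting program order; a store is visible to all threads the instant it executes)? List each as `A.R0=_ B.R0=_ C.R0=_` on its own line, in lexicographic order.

outcome vector order: (A.R0,B.R0,C.R0)
|SC outcomes| = 10

A.R0=0 B.R0=0 C.R0=1
A.R0=0 B.R0=1 C.R0=0
A.R0=0 B.R0=1 C.R0=1
A.R0=0 B.R0=2 C.R0=0
A.R0=0 B.R0=2 C.R0=1
A.R0=1 B.R0=0 C.R0=1
A.R0=1 B.R0=1 C.R0=0
A.R0=1 B.R0=1 C.R0=1
A.R0=1 B.R0=2 C.R0=0
A.R0=1 B.R0=2 C.R0=1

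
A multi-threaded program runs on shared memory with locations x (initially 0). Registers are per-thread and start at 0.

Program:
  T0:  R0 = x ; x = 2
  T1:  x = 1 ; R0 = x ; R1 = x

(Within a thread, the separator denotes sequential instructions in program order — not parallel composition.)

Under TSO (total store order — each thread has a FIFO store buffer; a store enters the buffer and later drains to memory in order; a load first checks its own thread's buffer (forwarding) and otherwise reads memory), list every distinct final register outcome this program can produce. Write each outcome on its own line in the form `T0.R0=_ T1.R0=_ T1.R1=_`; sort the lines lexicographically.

outcome vector order: (T0.R0,T1.R0,T1.R1)
|TSO outcomes| = 6

T0.R0=0 T1.R0=1 T1.R1=1
T0.R0=0 T1.R0=1 T1.R1=2
T0.R0=0 T1.R0=2 T1.R1=2
T0.R0=1 T1.R0=1 T1.R1=1
T0.R0=1 T1.R0=1 T1.R1=2
T0.R0=1 T1.R0=2 T1.R1=2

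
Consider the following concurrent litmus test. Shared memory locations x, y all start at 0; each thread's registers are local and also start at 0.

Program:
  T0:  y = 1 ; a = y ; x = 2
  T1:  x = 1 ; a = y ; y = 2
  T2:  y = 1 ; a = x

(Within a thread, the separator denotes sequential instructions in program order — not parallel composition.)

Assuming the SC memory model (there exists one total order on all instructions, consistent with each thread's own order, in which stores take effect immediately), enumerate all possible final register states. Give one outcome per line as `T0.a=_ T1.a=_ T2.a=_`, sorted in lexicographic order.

outcome vector order: (T0.a,T1.a,T2.a)
|SC outcomes| = 10

T0.a=1 T1.a=0 T2.a=1
T0.a=1 T1.a=0 T2.a=2
T0.a=1 T1.a=1 T2.a=0
T0.a=1 T1.a=1 T2.a=1
T0.a=1 T1.a=1 T2.a=2
T0.a=2 T1.a=0 T2.a=1
T0.a=2 T1.a=0 T2.a=2
T0.a=2 T1.a=1 T2.a=0
T0.a=2 T1.a=1 T2.a=1
T0.a=2 T1.a=1 T2.a=2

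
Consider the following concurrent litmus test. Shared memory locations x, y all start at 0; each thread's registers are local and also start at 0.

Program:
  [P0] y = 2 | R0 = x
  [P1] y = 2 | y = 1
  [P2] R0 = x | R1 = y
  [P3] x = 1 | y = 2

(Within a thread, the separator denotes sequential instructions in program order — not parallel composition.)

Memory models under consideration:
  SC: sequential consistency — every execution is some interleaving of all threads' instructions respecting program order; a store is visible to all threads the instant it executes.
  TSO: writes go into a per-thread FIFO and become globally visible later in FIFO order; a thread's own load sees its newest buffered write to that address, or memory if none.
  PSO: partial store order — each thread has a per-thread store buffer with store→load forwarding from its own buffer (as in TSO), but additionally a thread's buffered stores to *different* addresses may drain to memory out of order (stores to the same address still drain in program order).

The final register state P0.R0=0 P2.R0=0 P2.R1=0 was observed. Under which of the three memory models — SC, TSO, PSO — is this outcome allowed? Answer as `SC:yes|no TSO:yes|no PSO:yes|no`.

SC:yes TSO:yes PSO:yes

outcome vector order: (P0.R0,P2.R0,P2.R1)
[SC] allowed = {0/0/0 0/0/1 0/0/2 0/1/1 0/1/2 1/0/0 1/0/1 1/0/2 1/1/0 1/1/1 1/1/2}
[TSO] allowed = {0/0/0 0/0/1 0/0/2 0/1/0 0/1/1 0/1/2 1/0/0 1/0/1 1/0/2 1/1/0 1/1/1 1/1/2}
[PSO] allowed = {0/0/0 0/0/1 0/0/2 0/1/0 0/1/1 0/1/2 1/0/0 1/0/1 1/0/2 1/1/0 1/1/1 1/1/2}
target 0/0/0 ∈ {SC,TSO,PSO}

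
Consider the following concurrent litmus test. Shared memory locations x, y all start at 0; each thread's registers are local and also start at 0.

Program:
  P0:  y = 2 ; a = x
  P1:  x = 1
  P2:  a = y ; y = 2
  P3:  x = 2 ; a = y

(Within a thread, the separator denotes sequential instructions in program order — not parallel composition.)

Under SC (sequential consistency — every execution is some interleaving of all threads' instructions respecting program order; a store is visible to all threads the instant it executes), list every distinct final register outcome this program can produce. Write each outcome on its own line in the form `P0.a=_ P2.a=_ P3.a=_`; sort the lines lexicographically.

outcome vector order: (P0.a,P2.a,P3.a)
|SC outcomes| = 10

P0.a=0 P2.a=0 P3.a=2
P0.a=0 P2.a=2 P3.a=2
P0.a=1 P2.a=0 P3.a=0
P0.a=1 P2.a=0 P3.a=2
P0.a=1 P2.a=2 P3.a=0
P0.a=1 P2.a=2 P3.a=2
P0.a=2 P2.a=0 P3.a=0
P0.a=2 P2.a=0 P3.a=2
P0.a=2 P2.a=2 P3.a=0
P0.a=2 P2.a=2 P3.a=2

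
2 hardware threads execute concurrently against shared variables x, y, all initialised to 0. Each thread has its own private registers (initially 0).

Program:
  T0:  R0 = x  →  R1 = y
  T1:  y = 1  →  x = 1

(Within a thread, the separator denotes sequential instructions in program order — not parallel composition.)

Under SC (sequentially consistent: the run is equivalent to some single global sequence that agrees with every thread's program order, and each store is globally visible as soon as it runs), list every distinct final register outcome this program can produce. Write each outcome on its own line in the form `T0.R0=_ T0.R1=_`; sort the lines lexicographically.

outcome vector order: (T0.R0,T0.R1)
|SC outcomes| = 3

T0.R0=0 T0.R1=0
T0.R0=0 T0.R1=1
T0.R0=1 T0.R1=1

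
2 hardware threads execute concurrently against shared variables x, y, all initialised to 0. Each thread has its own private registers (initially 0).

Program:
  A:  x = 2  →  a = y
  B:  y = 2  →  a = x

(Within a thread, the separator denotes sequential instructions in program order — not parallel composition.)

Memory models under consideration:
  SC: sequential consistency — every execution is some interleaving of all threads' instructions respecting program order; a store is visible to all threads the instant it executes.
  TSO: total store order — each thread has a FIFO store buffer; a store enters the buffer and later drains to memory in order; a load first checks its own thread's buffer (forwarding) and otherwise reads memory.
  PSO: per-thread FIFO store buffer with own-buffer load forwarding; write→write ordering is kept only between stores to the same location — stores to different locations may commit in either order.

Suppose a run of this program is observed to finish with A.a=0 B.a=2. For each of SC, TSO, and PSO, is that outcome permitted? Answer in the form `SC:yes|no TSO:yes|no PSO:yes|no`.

SC:yes TSO:yes PSO:yes

outcome vector order: (A.a,B.a)
under SC → <0 2> <2 0> <2 2>
under TSO → <0 0> <0 2> <2 0> <2 2>
under PSO → <0 0> <0 2> <2 0> <2 2>
target <0 2> ∈ {SC,TSO,PSO}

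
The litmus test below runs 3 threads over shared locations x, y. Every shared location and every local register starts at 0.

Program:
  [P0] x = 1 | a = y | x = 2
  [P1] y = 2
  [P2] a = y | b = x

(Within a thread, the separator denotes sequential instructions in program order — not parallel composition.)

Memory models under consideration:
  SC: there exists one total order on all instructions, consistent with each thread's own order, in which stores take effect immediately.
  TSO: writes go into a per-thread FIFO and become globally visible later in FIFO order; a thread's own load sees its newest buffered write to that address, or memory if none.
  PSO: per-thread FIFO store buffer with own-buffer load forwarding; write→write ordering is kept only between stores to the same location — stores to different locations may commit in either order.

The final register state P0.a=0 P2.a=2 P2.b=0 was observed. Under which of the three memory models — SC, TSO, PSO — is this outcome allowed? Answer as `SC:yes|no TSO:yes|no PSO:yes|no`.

outcome vector order: (P0.a,P2.a,P2.b)
under SC → <0 0 0>; <0 0 1>; <0 0 2>; <0 2 1>; <0 2 2>; <2 0 0>; <2 0 1>; <2 0 2>; <2 2 0>; <2 2 1>; <2 2 2>
under TSO → <0 0 0>; <0 0 1>; <0 0 2>; <0 2 0>; <0 2 1>; <0 2 2>; <2 0 0>; <2 0 1>; <2 0 2>; <2 2 0>; <2 2 1>; <2 2 2>
under PSO → <0 0 0>; <0 0 1>; <0 0 2>; <0 2 0>; <0 2 1>; <0 2 2>; <2 0 0>; <2 0 1>; <2 0 2>; <2 2 0>; <2 2 1>; <2 2 2>
target <0 2 0> ∈ {TSO,PSO}

SC:no TSO:yes PSO:yes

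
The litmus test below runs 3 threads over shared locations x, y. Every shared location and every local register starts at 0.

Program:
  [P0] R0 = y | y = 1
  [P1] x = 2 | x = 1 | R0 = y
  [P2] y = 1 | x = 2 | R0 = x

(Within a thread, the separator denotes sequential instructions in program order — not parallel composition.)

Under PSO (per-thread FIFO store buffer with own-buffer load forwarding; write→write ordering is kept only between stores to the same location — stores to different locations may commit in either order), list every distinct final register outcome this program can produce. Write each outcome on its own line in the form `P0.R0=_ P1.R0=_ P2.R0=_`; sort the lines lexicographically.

P0.R0=0 P1.R0=0 P2.R0=1
P0.R0=0 P1.R0=0 P2.R0=2
P0.R0=0 P1.R0=1 P2.R0=1
P0.R0=0 P1.R0=1 P2.R0=2
P0.R0=1 P1.R0=0 P2.R0=1
P0.R0=1 P1.R0=0 P2.R0=2
P0.R0=1 P1.R0=1 P2.R0=1
P0.R0=1 P1.R0=1 P2.R0=2

outcome vector order: (P0.R0,P1.R0,P2.R0)
|PSO outcomes| = 8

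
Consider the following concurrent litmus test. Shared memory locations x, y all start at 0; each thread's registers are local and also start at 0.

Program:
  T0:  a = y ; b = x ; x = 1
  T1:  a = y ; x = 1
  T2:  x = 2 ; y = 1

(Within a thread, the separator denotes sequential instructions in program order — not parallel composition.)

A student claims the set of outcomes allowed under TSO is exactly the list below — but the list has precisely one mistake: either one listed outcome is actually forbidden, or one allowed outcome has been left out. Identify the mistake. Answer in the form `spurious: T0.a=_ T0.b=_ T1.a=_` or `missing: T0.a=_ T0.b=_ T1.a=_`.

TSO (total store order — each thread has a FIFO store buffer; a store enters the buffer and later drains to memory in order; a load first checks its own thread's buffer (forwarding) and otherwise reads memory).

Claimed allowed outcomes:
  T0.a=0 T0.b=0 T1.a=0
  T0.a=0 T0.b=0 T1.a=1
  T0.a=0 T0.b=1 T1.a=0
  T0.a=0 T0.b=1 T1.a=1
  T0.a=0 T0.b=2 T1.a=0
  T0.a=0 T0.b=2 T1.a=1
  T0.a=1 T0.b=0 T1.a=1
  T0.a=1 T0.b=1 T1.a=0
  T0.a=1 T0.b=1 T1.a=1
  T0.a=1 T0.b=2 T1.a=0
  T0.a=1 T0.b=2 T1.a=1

spurious: T0.a=1 T0.b=0 T1.a=1

outcome vector order: (T0.a,T0.b,T1.a)
TSO: 10 outcomes — {0/0/0; 0/0/1; 0/1/0; 0/1/1; 0/2/0; 0/2/1; 1/1/0; 1/1/1; 1/2/0; 1/2/1}
claimed∖TSO = {1/0/1}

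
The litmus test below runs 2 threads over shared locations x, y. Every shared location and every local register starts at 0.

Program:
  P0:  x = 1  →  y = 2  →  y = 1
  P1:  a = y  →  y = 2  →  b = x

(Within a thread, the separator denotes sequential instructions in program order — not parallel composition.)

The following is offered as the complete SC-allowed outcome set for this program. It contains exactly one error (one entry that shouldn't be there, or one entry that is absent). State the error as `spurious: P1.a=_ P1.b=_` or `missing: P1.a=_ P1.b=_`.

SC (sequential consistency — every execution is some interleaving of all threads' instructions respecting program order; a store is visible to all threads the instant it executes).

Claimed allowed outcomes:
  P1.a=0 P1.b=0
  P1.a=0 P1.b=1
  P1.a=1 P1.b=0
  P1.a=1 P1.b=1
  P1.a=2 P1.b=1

outcome vector order: (P1.a,P1.b)
under SC → (0,0); (0,1); (1,1); (2,1)
claimed∖SC = {(1,0)}

spurious: P1.a=1 P1.b=0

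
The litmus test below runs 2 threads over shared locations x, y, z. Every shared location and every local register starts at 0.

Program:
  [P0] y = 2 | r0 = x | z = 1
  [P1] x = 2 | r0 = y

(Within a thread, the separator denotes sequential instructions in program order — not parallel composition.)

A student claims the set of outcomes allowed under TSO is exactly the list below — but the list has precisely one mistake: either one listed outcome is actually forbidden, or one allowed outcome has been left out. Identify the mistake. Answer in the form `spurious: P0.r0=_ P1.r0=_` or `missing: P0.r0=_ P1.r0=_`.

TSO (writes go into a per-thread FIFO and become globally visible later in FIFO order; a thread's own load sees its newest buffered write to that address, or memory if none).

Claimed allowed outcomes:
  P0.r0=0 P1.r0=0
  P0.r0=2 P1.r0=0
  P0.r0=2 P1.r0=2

missing: P0.r0=0 P1.r0=2

outcome vector order: (P0.r0,P1.r0)
[TSO] allowed = {(0,0); (0,2); (2,0); (2,2)}
TSO∖claimed = {(0,2)}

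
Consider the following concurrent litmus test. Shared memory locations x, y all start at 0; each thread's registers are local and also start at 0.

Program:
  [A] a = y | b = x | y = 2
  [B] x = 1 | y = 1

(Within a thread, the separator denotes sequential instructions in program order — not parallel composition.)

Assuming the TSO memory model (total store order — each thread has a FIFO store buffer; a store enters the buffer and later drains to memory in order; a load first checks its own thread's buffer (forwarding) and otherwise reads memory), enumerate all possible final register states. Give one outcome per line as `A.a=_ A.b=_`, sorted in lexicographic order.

outcome vector order: (A.a,A.b)
|TSO outcomes| = 3

A.a=0 A.b=0
A.a=0 A.b=1
A.a=1 A.b=1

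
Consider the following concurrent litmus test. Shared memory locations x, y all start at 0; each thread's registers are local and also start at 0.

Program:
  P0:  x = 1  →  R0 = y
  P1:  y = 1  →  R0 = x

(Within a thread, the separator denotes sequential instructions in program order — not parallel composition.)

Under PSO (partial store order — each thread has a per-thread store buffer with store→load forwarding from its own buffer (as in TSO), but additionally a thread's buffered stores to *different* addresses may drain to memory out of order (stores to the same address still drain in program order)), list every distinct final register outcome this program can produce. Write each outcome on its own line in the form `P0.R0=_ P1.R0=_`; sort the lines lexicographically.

P0.R0=0 P1.R0=0
P0.R0=0 P1.R0=1
P0.R0=1 P1.R0=0
P0.R0=1 P1.R0=1

outcome vector order: (P0.R0,P1.R0)
|PSO outcomes| = 4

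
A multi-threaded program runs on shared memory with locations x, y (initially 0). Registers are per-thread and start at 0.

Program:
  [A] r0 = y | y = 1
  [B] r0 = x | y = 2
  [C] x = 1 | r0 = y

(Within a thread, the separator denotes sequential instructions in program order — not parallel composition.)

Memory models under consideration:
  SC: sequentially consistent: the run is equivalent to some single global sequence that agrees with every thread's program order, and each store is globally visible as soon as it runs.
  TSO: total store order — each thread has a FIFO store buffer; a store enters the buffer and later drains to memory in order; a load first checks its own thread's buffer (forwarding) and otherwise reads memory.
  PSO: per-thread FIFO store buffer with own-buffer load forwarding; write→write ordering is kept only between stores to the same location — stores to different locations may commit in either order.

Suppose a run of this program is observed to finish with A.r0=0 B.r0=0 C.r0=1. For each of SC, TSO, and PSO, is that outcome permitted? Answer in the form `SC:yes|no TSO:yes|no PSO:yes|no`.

outcome vector order: (A.r0,B.r0,C.r0)
under SC → 0/0/0 0/0/1 0/0/2 0/1/0 0/1/1 0/1/2 2/0/0 2/0/1 2/0/2 2/1/0 2/1/1 2/1/2
under TSO → 0/0/0 0/0/1 0/0/2 0/1/0 0/1/1 0/1/2 2/0/0 2/0/1 2/0/2 2/1/0 2/1/1 2/1/2
under PSO → 0/0/0 0/0/1 0/0/2 0/1/0 0/1/1 0/1/2 2/0/0 2/0/1 2/0/2 2/1/0 2/1/1 2/1/2
target 0/0/1 ∈ {SC,TSO,PSO}

SC:yes TSO:yes PSO:yes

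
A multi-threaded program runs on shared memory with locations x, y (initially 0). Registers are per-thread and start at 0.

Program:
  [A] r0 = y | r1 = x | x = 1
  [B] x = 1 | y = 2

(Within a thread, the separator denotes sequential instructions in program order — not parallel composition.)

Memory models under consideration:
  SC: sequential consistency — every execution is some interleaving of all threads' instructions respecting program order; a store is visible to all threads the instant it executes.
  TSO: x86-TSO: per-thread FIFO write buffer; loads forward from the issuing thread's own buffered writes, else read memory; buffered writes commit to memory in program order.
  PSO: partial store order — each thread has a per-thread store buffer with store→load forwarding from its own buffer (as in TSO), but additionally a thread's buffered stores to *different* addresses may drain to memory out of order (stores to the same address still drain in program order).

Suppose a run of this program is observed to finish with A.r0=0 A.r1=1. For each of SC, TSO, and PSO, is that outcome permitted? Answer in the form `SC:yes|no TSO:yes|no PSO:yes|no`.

outcome vector order: (A.r0,A.r1)
[SC] allowed = {(0,0), (0,1), (2,1)}
[TSO] allowed = {(0,0), (0,1), (2,1)}
[PSO] allowed = {(0,0), (0,1), (2,0), (2,1)}
target (0,1) ∈ {SC,TSO,PSO}

SC:yes TSO:yes PSO:yes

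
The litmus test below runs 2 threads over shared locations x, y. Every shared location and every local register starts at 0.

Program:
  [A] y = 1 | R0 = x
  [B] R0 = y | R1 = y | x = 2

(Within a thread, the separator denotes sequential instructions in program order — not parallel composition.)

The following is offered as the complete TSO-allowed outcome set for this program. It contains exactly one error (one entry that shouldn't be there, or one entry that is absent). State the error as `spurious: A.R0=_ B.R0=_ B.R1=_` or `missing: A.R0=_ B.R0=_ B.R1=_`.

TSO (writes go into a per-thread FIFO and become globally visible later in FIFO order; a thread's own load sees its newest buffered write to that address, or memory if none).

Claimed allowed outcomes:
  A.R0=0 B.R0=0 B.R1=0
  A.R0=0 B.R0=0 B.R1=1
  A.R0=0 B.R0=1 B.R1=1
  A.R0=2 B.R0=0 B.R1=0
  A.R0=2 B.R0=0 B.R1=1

missing: A.R0=2 B.R0=1 B.R1=1

outcome vector order: (A.R0,B.R0,B.R1)
under TSO → <0 0 0>; <0 0 1>; <0 1 1>; <2 0 0>; <2 0 1>; <2 1 1>
TSO∖claimed = {<2 1 1>}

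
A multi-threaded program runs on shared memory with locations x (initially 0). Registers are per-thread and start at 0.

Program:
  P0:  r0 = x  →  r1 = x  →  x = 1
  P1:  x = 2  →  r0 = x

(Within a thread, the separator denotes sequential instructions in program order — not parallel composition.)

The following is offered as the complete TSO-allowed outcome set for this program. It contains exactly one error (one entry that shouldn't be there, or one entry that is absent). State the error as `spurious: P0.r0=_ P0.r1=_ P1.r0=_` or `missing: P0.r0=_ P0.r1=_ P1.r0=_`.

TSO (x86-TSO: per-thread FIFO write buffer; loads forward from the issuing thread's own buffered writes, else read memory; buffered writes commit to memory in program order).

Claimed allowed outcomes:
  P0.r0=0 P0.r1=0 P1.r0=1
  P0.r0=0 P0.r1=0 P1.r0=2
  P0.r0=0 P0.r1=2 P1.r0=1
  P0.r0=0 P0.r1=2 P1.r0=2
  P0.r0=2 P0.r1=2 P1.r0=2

outcome vector order: (P0.r0,P0.r1,P1.r0)
TSO (6): 001; 002; 021; 022; 221; 222
TSO∖claimed = {221}

missing: P0.r0=2 P0.r1=2 P1.r0=1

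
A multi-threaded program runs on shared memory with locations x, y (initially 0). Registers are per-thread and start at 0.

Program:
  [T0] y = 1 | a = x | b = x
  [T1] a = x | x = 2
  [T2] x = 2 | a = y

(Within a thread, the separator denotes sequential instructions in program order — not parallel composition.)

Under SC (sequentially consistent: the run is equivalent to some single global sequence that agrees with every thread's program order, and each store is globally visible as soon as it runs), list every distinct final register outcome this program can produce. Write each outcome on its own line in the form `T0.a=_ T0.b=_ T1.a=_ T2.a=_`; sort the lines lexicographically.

T0.a=0 T0.b=0 T1.a=0 T2.a=1
T0.a=0 T0.b=0 T1.a=2 T2.a=1
T0.a=0 T0.b=2 T1.a=0 T2.a=1
T0.a=0 T0.b=2 T1.a=2 T2.a=1
T0.a=2 T0.b=2 T1.a=0 T2.a=0
T0.a=2 T0.b=2 T1.a=0 T2.a=1
T0.a=2 T0.b=2 T1.a=2 T2.a=0
T0.a=2 T0.b=2 T1.a=2 T2.a=1

outcome vector order: (T0.a,T0.b,T1.a,T2.a)
|SC outcomes| = 8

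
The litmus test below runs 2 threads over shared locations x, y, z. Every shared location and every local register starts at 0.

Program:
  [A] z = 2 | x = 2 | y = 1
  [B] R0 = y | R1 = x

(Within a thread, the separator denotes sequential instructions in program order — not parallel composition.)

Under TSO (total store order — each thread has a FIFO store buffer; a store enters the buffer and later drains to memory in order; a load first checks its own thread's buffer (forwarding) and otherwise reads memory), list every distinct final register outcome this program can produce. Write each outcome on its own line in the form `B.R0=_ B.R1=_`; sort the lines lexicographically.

B.R0=0 B.R1=0
B.R0=0 B.R1=2
B.R0=1 B.R1=2

outcome vector order: (B.R0,B.R1)
|TSO outcomes| = 3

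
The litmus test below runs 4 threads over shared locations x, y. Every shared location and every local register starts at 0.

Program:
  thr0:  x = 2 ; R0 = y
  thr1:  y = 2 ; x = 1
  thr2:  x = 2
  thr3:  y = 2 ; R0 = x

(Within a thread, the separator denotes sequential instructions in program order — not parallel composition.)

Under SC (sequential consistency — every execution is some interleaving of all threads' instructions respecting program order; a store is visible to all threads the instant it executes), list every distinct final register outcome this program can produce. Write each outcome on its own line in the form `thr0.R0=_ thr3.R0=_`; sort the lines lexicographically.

outcome vector order: (thr0.R0,thr3.R0)
|SC outcomes| = 5

thr0.R0=0 thr3.R0=1
thr0.R0=0 thr3.R0=2
thr0.R0=2 thr3.R0=0
thr0.R0=2 thr3.R0=1
thr0.R0=2 thr3.R0=2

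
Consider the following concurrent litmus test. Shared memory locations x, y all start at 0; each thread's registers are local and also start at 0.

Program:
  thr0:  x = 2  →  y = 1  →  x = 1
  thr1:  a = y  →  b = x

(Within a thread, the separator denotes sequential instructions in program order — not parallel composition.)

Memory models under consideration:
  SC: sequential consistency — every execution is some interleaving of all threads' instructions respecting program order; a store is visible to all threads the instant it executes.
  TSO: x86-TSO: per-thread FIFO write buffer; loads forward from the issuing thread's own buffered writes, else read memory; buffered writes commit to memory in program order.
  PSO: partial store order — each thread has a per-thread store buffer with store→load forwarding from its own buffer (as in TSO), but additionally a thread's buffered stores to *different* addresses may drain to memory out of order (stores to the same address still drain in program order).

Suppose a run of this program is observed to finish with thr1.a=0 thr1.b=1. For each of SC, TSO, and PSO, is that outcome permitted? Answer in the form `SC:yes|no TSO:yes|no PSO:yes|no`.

outcome vector order: (thr1.a,thr1.b)
SC (5): (0,0), (0,1), (0,2), (1,1), (1,2)
TSO (5): (0,0), (0,1), (0,2), (1,1), (1,2)
PSO (6): (0,0), (0,1), (0,2), (1,0), (1,1), (1,2)
target (0,1) ∈ {SC,TSO,PSO}

SC:yes TSO:yes PSO:yes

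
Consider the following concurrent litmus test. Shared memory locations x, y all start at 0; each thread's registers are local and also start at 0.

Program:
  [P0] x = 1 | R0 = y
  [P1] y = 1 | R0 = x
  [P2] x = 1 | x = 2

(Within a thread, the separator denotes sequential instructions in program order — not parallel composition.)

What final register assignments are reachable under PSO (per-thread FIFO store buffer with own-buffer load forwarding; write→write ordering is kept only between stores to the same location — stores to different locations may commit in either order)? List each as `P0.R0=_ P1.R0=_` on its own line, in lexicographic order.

outcome vector order: (P0.R0,P1.R0)
|PSO outcomes| = 6

P0.R0=0 P1.R0=0
P0.R0=0 P1.R0=1
P0.R0=0 P1.R0=2
P0.R0=1 P1.R0=0
P0.R0=1 P1.R0=1
P0.R0=1 P1.R0=2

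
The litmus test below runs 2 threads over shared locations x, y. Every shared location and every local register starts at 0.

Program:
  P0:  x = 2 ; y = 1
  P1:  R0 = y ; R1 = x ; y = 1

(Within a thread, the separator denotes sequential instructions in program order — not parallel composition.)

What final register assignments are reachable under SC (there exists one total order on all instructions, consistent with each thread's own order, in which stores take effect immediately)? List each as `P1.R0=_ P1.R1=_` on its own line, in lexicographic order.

P1.R0=0 P1.R1=0
P1.R0=0 P1.R1=2
P1.R0=1 P1.R1=2

outcome vector order: (P1.R0,P1.R1)
|SC outcomes| = 3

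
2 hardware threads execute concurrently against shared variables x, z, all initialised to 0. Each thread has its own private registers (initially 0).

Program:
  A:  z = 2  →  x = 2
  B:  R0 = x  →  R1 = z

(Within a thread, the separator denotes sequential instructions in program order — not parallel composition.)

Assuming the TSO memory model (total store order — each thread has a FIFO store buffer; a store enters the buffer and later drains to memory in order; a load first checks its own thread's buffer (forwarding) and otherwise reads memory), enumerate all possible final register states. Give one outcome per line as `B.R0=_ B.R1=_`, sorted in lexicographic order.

B.R0=0 B.R1=0
B.R0=0 B.R1=2
B.R0=2 B.R1=2

outcome vector order: (B.R0,B.R1)
|TSO outcomes| = 3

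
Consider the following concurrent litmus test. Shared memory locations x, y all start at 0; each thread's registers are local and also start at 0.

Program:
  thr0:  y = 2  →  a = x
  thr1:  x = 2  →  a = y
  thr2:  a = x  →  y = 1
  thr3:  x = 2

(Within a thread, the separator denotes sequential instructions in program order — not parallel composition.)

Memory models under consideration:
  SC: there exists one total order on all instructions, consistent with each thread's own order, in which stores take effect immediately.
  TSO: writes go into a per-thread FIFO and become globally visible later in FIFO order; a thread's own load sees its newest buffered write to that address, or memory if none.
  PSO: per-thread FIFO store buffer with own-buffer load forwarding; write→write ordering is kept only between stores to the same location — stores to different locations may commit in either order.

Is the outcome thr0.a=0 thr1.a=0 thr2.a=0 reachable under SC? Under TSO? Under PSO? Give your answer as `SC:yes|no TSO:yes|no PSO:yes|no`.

outcome vector order: (thr0.a,thr1.a,thr2.a)
SC: 10 outcomes — {<0 1 0> <0 1 2> <0 2 0> <0 2 2> <2 0 0> <2 0 2> <2 1 0> <2 1 2> <2 2 0> <2 2 2>}
TSO: 12 outcomes — {<0 0 0> <0 0 2> <0 1 0> <0 1 2> <0 2 0> <0 2 2> <2 0 0> <2 0 2> <2 1 0> <2 1 2> <2 2 0> <2 2 2>}
PSO: 12 outcomes — {<0 0 0> <0 0 2> <0 1 0> <0 1 2> <0 2 0> <0 2 2> <2 0 0> <2 0 2> <2 1 0> <2 1 2> <2 2 0> <2 2 2>}
target <0 0 0> ∈ {TSO,PSO}

SC:no TSO:yes PSO:yes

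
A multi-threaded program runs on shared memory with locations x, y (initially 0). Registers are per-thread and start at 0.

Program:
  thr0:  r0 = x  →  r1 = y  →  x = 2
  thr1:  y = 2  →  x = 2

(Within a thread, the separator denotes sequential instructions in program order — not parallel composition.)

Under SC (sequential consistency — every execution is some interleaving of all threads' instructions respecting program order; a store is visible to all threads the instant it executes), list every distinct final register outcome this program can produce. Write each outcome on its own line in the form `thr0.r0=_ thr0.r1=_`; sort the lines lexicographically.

outcome vector order: (thr0.r0,thr0.r1)
|SC outcomes| = 3

thr0.r0=0 thr0.r1=0
thr0.r0=0 thr0.r1=2
thr0.r0=2 thr0.r1=2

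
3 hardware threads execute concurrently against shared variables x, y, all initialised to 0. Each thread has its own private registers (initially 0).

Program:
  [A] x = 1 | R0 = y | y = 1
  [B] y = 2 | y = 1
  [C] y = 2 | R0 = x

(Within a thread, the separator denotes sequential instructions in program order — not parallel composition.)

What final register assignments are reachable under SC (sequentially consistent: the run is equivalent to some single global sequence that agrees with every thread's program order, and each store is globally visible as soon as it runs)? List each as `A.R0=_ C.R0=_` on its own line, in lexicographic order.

outcome vector order: (A.R0,C.R0)
|SC outcomes| = 5

A.R0=0 C.R0=1
A.R0=1 C.R0=0
A.R0=1 C.R0=1
A.R0=2 C.R0=0
A.R0=2 C.R0=1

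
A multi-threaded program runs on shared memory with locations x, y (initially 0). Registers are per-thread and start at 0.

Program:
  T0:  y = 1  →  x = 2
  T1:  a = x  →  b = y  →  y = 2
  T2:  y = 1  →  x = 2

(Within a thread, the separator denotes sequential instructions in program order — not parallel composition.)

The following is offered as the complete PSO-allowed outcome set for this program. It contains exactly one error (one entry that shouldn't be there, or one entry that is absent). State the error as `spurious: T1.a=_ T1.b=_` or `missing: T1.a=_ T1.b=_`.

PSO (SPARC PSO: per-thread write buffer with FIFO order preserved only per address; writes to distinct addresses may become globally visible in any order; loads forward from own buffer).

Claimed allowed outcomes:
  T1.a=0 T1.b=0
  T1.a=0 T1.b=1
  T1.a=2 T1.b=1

outcome vector order: (T1.a,T1.b)
under PSO → <0 0> <0 1> <2 0> <2 1>
PSO∖claimed = {<2 0>}

missing: T1.a=2 T1.b=0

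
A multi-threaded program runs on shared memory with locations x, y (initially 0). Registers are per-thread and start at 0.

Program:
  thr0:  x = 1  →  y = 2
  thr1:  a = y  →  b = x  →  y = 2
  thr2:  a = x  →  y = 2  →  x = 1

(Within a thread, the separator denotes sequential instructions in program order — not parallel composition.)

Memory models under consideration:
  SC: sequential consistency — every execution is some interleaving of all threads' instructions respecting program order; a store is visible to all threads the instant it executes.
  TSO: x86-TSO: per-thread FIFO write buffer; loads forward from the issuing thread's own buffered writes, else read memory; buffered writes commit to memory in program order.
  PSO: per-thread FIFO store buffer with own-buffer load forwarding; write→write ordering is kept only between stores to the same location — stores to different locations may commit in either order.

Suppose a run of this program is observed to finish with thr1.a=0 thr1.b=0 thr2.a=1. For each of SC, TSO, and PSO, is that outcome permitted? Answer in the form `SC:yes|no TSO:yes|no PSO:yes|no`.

SC:yes TSO:yes PSO:yes

outcome vector order: (thr1.a,thr1.b,thr2.a)
under SC → <0 0 0>; <0 0 1>; <0 1 0>; <0 1 1>; <2 0 0>; <2 1 0>; <2 1 1>
under TSO → <0 0 0>; <0 0 1>; <0 1 0>; <0 1 1>; <2 0 0>; <2 1 0>; <2 1 1>
under PSO → <0 0 0>; <0 0 1>; <0 1 0>; <0 1 1>; <2 0 0>; <2 0 1>; <2 1 0>; <2 1 1>
target <0 0 1> ∈ {SC,TSO,PSO}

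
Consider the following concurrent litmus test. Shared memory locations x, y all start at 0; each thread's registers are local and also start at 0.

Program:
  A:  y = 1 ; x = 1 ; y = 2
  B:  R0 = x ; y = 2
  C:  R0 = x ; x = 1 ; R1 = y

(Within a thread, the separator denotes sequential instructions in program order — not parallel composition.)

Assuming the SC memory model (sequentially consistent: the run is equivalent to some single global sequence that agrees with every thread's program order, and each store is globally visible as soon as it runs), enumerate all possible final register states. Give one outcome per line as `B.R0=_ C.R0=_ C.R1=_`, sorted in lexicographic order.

outcome vector order: (B.R0,C.R0,C.R1)
|SC outcomes| = 10

B.R0=0 C.R0=0 C.R1=0
B.R0=0 C.R0=0 C.R1=1
B.R0=0 C.R0=0 C.R1=2
B.R0=0 C.R0=1 C.R1=1
B.R0=0 C.R0=1 C.R1=2
B.R0=1 C.R0=0 C.R1=0
B.R0=1 C.R0=0 C.R1=1
B.R0=1 C.R0=0 C.R1=2
B.R0=1 C.R0=1 C.R1=1
B.R0=1 C.R0=1 C.R1=2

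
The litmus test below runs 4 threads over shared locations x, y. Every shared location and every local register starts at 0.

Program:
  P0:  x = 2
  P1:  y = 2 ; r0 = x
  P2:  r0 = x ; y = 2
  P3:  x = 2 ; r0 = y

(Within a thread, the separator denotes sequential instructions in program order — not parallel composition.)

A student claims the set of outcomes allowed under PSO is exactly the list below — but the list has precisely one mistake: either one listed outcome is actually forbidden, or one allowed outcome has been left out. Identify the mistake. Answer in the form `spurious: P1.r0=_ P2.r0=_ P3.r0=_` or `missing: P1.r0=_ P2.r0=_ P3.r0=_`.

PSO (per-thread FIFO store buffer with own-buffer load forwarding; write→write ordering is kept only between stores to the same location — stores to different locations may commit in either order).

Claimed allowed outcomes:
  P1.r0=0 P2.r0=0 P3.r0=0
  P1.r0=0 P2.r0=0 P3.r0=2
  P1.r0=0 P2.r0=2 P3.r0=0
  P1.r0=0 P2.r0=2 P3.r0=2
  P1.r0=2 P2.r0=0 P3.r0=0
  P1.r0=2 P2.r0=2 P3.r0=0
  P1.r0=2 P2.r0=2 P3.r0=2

outcome vector order: (P1.r0,P2.r0,P3.r0)
PSO (8): 000; 002; 020; 022; 200; 202; 220; 222
PSO∖claimed = {202}

missing: P1.r0=2 P2.r0=0 P3.r0=2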